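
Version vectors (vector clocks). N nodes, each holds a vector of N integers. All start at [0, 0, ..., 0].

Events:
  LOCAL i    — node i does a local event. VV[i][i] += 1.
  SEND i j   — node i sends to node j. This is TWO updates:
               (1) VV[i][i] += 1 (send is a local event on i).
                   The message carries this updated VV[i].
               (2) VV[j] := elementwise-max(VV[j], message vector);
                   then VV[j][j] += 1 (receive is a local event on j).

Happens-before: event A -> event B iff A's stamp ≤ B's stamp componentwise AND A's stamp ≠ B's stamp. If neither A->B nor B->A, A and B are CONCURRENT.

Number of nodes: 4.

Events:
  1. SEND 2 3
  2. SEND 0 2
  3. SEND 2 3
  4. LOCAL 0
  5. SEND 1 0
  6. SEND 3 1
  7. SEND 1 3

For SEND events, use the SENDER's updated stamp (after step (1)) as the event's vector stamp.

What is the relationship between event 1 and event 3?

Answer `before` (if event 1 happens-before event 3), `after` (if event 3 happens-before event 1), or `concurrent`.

Answer: before

Derivation:
Initial: VV[0]=[0, 0, 0, 0]
Initial: VV[1]=[0, 0, 0, 0]
Initial: VV[2]=[0, 0, 0, 0]
Initial: VV[3]=[0, 0, 0, 0]
Event 1: SEND 2->3: VV[2][2]++ -> VV[2]=[0, 0, 1, 0], msg_vec=[0, 0, 1, 0]; VV[3]=max(VV[3],msg_vec) then VV[3][3]++ -> VV[3]=[0, 0, 1, 1]
Event 2: SEND 0->2: VV[0][0]++ -> VV[0]=[1, 0, 0, 0], msg_vec=[1, 0, 0, 0]; VV[2]=max(VV[2],msg_vec) then VV[2][2]++ -> VV[2]=[1, 0, 2, 0]
Event 3: SEND 2->3: VV[2][2]++ -> VV[2]=[1, 0, 3, 0], msg_vec=[1, 0, 3, 0]; VV[3]=max(VV[3],msg_vec) then VV[3][3]++ -> VV[3]=[1, 0, 3, 2]
Event 4: LOCAL 0: VV[0][0]++ -> VV[0]=[2, 0, 0, 0]
Event 5: SEND 1->0: VV[1][1]++ -> VV[1]=[0, 1, 0, 0], msg_vec=[0, 1, 0, 0]; VV[0]=max(VV[0],msg_vec) then VV[0][0]++ -> VV[0]=[3, 1, 0, 0]
Event 6: SEND 3->1: VV[3][3]++ -> VV[3]=[1, 0, 3, 3], msg_vec=[1, 0, 3, 3]; VV[1]=max(VV[1],msg_vec) then VV[1][1]++ -> VV[1]=[1, 2, 3, 3]
Event 7: SEND 1->3: VV[1][1]++ -> VV[1]=[1, 3, 3, 3], msg_vec=[1, 3, 3, 3]; VV[3]=max(VV[3],msg_vec) then VV[3][3]++ -> VV[3]=[1, 3, 3, 4]
Event 1 stamp: [0, 0, 1, 0]
Event 3 stamp: [1, 0, 3, 0]
[0, 0, 1, 0] <= [1, 0, 3, 0]? True
[1, 0, 3, 0] <= [0, 0, 1, 0]? False
Relation: before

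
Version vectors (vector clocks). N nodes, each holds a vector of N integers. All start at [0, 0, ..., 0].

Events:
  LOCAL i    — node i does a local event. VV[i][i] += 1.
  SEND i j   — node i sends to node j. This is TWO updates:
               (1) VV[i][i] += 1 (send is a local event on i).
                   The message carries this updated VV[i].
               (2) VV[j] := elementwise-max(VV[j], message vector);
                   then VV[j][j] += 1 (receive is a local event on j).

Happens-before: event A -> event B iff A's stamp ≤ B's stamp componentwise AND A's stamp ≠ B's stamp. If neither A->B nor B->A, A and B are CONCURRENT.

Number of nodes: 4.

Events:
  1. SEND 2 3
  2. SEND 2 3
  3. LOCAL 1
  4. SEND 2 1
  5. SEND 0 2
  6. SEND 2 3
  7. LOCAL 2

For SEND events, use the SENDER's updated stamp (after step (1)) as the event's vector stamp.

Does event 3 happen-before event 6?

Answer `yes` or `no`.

Initial: VV[0]=[0, 0, 0, 0]
Initial: VV[1]=[0, 0, 0, 0]
Initial: VV[2]=[0, 0, 0, 0]
Initial: VV[3]=[0, 0, 0, 0]
Event 1: SEND 2->3: VV[2][2]++ -> VV[2]=[0, 0, 1, 0], msg_vec=[0, 0, 1, 0]; VV[3]=max(VV[3],msg_vec) then VV[3][3]++ -> VV[3]=[0, 0, 1, 1]
Event 2: SEND 2->3: VV[2][2]++ -> VV[2]=[0, 0, 2, 0], msg_vec=[0, 0, 2, 0]; VV[3]=max(VV[3],msg_vec) then VV[3][3]++ -> VV[3]=[0, 0, 2, 2]
Event 3: LOCAL 1: VV[1][1]++ -> VV[1]=[0, 1, 0, 0]
Event 4: SEND 2->1: VV[2][2]++ -> VV[2]=[0, 0, 3, 0], msg_vec=[0, 0, 3, 0]; VV[1]=max(VV[1],msg_vec) then VV[1][1]++ -> VV[1]=[0, 2, 3, 0]
Event 5: SEND 0->2: VV[0][0]++ -> VV[0]=[1, 0, 0, 0], msg_vec=[1, 0, 0, 0]; VV[2]=max(VV[2],msg_vec) then VV[2][2]++ -> VV[2]=[1, 0, 4, 0]
Event 6: SEND 2->3: VV[2][2]++ -> VV[2]=[1, 0, 5, 0], msg_vec=[1, 0, 5, 0]; VV[3]=max(VV[3],msg_vec) then VV[3][3]++ -> VV[3]=[1, 0, 5, 3]
Event 7: LOCAL 2: VV[2][2]++ -> VV[2]=[1, 0, 6, 0]
Event 3 stamp: [0, 1, 0, 0]
Event 6 stamp: [1, 0, 5, 0]
[0, 1, 0, 0] <= [1, 0, 5, 0]? False. Equal? False. Happens-before: False

Answer: no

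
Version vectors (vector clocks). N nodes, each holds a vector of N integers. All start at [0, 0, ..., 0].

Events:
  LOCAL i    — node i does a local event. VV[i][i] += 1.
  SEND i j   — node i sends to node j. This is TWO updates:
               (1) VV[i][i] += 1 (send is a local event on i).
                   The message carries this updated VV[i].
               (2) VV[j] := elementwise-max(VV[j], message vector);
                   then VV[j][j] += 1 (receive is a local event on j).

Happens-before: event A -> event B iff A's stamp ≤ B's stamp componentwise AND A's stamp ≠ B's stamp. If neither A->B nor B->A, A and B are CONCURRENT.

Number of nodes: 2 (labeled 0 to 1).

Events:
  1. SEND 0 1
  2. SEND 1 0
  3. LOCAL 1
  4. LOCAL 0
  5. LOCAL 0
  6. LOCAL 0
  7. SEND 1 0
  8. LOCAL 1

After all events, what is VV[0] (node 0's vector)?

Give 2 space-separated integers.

Initial: VV[0]=[0, 0]
Initial: VV[1]=[0, 0]
Event 1: SEND 0->1: VV[0][0]++ -> VV[0]=[1, 0], msg_vec=[1, 0]; VV[1]=max(VV[1],msg_vec) then VV[1][1]++ -> VV[1]=[1, 1]
Event 2: SEND 1->0: VV[1][1]++ -> VV[1]=[1, 2], msg_vec=[1, 2]; VV[0]=max(VV[0],msg_vec) then VV[0][0]++ -> VV[0]=[2, 2]
Event 3: LOCAL 1: VV[1][1]++ -> VV[1]=[1, 3]
Event 4: LOCAL 0: VV[0][0]++ -> VV[0]=[3, 2]
Event 5: LOCAL 0: VV[0][0]++ -> VV[0]=[4, 2]
Event 6: LOCAL 0: VV[0][0]++ -> VV[0]=[5, 2]
Event 7: SEND 1->0: VV[1][1]++ -> VV[1]=[1, 4], msg_vec=[1, 4]; VV[0]=max(VV[0],msg_vec) then VV[0][0]++ -> VV[0]=[6, 4]
Event 8: LOCAL 1: VV[1][1]++ -> VV[1]=[1, 5]
Final vectors: VV[0]=[6, 4]; VV[1]=[1, 5]

Answer: 6 4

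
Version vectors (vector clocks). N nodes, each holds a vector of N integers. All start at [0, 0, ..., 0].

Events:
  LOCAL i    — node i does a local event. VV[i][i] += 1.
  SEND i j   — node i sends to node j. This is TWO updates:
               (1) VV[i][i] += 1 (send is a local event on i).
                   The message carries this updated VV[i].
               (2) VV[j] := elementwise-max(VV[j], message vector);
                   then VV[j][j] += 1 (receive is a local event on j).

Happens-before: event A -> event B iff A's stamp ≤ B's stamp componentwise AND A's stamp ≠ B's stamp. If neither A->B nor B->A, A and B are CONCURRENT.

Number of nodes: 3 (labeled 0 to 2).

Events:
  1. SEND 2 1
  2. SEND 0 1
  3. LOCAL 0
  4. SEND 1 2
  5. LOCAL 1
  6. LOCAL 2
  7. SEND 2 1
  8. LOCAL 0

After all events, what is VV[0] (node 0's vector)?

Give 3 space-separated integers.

Answer: 3 0 0

Derivation:
Initial: VV[0]=[0, 0, 0]
Initial: VV[1]=[0, 0, 0]
Initial: VV[2]=[0, 0, 0]
Event 1: SEND 2->1: VV[2][2]++ -> VV[2]=[0, 0, 1], msg_vec=[0, 0, 1]; VV[1]=max(VV[1],msg_vec) then VV[1][1]++ -> VV[1]=[0, 1, 1]
Event 2: SEND 0->1: VV[0][0]++ -> VV[0]=[1, 0, 0], msg_vec=[1, 0, 0]; VV[1]=max(VV[1],msg_vec) then VV[1][1]++ -> VV[1]=[1, 2, 1]
Event 3: LOCAL 0: VV[0][0]++ -> VV[0]=[2, 0, 0]
Event 4: SEND 1->2: VV[1][1]++ -> VV[1]=[1, 3, 1], msg_vec=[1, 3, 1]; VV[2]=max(VV[2],msg_vec) then VV[2][2]++ -> VV[2]=[1, 3, 2]
Event 5: LOCAL 1: VV[1][1]++ -> VV[1]=[1, 4, 1]
Event 6: LOCAL 2: VV[2][2]++ -> VV[2]=[1, 3, 3]
Event 7: SEND 2->1: VV[2][2]++ -> VV[2]=[1, 3, 4], msg_vec=[1, 3, 4]; VV[1]=max(VV[1],msg_vec) then VV[1][1]++ -> VV[1]=[1, 5, 4]
Event 8: LOCAL 0: VV[0][0]++ -> VV[0]=[3, 0, 0]
Final vectors: VV[0]=[3, 0, 0]; VV[1]=[1, 5, 4]; VV[2]=[1, 3, 4]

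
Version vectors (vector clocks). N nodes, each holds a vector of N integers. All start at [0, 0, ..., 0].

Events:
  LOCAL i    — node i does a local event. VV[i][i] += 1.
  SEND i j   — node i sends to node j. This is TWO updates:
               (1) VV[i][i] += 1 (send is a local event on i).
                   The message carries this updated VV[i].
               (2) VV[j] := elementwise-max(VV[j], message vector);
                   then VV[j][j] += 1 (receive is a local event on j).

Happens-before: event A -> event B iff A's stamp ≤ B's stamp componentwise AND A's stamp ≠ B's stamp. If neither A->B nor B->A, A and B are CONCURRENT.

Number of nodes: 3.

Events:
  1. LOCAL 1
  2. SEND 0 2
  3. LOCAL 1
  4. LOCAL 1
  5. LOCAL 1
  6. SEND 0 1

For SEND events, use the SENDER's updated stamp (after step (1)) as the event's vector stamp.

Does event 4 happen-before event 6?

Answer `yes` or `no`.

Answer: no

Derivation:
Initial: VV[0]=[0, 0, 0]
Initial: VV[1]=[0, 0, 0]
Initial: VV[2]=[0, 0, 0]
Event 1: LOCAL 1: VV[1][1]++ -> VV[1]=[0, 1, 0]
Event 2: SEND 0->2: VV[0][0]++ -> VV[0]=[1, 0, 0], msg_vec=[1, 0, 0]; VV[2]=max(VV[2],msg_vec) then VV[2][2]++ -> VV[2]=[1, 0, 1]
Event 3: LOCAL 1: VV[1][1]++ -> VV[1]=[0, 2, 0]
Event 4: LOCAL 1: VV[1][1]++ -> VV[1]=[0, 3, 0]
Event 5: LOCAL 1: VV[1][1]++ -> VV[1]=[0, 4, 0]
Event 6: SEND 0->1: VV[0][0]++ -> VV[0]=[2, 0, 0], msg_vec=[2, 0, 0]; VV[1]=max(VV[1],msg_vec) then VV[1][1]++ -> VV[1]=[2, 5, 0]
Event 4 stamp: [0, 3, 0]
Event 6 stamp: [2, 0, 0]
[0, 3, 0] <= [2, 0, 0]? False. Equal? False. Happens-before: False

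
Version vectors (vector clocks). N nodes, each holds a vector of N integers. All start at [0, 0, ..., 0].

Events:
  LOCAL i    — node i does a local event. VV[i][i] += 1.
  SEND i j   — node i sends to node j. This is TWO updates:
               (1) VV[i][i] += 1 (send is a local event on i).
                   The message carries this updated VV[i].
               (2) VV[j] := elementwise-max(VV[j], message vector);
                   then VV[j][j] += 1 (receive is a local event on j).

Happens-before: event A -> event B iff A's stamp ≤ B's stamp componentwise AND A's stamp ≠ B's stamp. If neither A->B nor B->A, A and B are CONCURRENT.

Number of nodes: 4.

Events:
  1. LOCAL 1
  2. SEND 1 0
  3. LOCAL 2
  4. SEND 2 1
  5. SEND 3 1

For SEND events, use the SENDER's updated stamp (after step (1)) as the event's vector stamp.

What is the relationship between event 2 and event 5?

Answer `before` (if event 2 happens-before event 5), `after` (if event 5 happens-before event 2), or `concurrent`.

Initial: VV[0]=[0, 0, 0, 0]
Initial: VV[1]=[0, 0, 0, 0]
Initial: VV[2]=[0, 0, 0, 0]
Initial: VV[3]=[0, 0, 0, 0]
Event 1: LOCAL 1: VV[1][1]++ -> VV[1]=[0, 1, 0, 0]
Event 2: SEND 1->0: VV[1][1]++ -> VV[1]=[0, 2, 0, 0], msg_vec=[0, 2, 0, 0]; VV[0]=max(VV[0],msg_vec) then VV[0][0]++ -> VV[0]=[1, 2, 0, 0]
Event 3: LOCAL 2: VV[2][2]++ -> VV[2]=[0, 0, 1, 0]
Event 4: SEND 2->1: VV[2][2]++ -> VV[2]=[0, 0, 2, 0], msg_vec=[0, 0, 2, 0]; VV[1]=max(VV[1],msg_vec) then VV[1][1]++ -> VV[1]=[0, 3, 2, 0]
Event 5: SEND 3->1: VV[3][3]++ -> VV[3]=[0, 0, 0, 1], msg_vec=[0, 0, 0, 1]; VV[1]=max(VV[1],msg_vec) then VV[1][1]++ -> VV[1]=[0, 4, 2, 1]
Event 2 stamp: [0, 2, 0, 0]
Event 5 stamp: [0, 0, 0, 1]
[0, 2, 0, 0] <= [0, 0, 0, 1]? False
[0, 0, 0, 1] <= [0, 2, 0, 0]? False
Relation: concurrent

Answer: concurrent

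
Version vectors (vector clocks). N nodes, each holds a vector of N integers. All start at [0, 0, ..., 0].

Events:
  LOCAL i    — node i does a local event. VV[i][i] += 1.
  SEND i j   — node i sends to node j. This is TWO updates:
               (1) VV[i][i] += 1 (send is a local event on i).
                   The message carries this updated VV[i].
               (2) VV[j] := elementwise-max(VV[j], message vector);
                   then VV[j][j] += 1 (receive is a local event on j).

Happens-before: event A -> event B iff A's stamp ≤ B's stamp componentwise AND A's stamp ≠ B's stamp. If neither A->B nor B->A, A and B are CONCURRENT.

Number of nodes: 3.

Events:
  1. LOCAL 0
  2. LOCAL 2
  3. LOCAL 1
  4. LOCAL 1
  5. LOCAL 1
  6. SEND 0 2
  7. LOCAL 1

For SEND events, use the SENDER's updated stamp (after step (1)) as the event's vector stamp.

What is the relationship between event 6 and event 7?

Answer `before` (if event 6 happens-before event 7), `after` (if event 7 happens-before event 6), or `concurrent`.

Answer: concurrent

Derivation:
Initial: VV[0]=[0, 0, 0]
Initial: VV[1]=[0, 0, 0]
Initial: VV[2]=[0, 0, 0]
Event 1: LOCAL 0: VV[0][0]++ -> VV[0]=[1, 0, 0]
Event 2: LOCAL 2: VV[2][2]++ -> VV[2]=[0, 0, 1]
Event 3: LOCAL 1: VV[1][1]++ -> VV[1]=[0, 1, 0]
Event 4: LOCAL 1: VV[1][1]++ -> VV[1]=[0, 2, 0]
Event 5: LOCAL 1: VV[1][1]++ -> VV[1]=[0, 3, 0]
Event 6: SEND 0->2: VV[0][0]++ -> VV[0]=[2, 0, 0], msg_vec=[2, 0, 0]; VV[2]=max(VV[2],msg_vec) then VV[2][2]++ -> VV[2]=[2, 0, 2]
Event 7: LOCAL 1: VV[1][1]++ -> VV[1]=[0, 4, 0]
Event 6 stamp: [2, 0, 0]
Event 7 stamp: [0, 4, 0]
[2, 0, 0] <= [0, 4, 0]? False
[0, 4, 0] <= [2, 0, 0]? False
Relation: concurrent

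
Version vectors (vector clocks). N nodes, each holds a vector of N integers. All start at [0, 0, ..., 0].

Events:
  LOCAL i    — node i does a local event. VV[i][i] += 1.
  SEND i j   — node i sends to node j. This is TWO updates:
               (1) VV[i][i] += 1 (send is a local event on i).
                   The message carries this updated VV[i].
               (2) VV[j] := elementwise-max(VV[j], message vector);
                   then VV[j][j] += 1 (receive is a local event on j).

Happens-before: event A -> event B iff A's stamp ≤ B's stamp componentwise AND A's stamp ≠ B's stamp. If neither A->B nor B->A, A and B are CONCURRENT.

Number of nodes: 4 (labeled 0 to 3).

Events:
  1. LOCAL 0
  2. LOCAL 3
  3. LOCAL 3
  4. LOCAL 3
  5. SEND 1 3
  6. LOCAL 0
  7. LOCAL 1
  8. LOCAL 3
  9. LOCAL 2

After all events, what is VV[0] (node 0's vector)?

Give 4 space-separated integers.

Answer: 2 0 0 0

Derivation:
Initial: VV[0]=[0, 0, 0, 0]
Initial: VV[1]=[0, 0, 0, 0]
Initial: VV[2]=[0, 0, 0, 0]
Initial: VV[3]=[0, 0, 0, 0]
Event 1: LOCAL 0: VV[0][0]++ -> VV[0]=[1, 0, 0, 0]
Event 2: LOCAL 3: VV[3][3]++ -> VV[3]=[0, 0, 0, 1]
Event 3: LOCAL 3: VV[3][3]++ -> VV[3]=[0, 0, 0, 2]
Event 4: LOCAL 3: VV[3][3]++ -> VV[3]=[0, 0, 0, 3]
Event 5: SEND 1->3: VV[1][1]++ -> VV[1]=[0, 1, 0, 0], msg_vec=[0, 1, 0, 0]; VV[3]=max(VV[3],msg_vec) then VV[3][3]++ -> VV[3]=[0, 1, 0, 4]
Event 6: LOCAL 0: VV[0][0]++ -> VV[0]=[2, 0, 0, 0]
Event 7: LOCAL 1: VV[1][1]++ -> VV[1]=[0, 2, 0, 0]
Event 8: LOCAL 3: VV[3][3]++ -> VV[3]=[0, 1, 0, 5]
Event 9: LOCAL 2: VV[2][2]++ -> VV[2]=[0, 0, 1, 0]
Final vectors: VV[0]=[2, 0, 0, 0]; VV[1]=[0, 2, 0, 0]; VV[2]=[0, 0, 1, 0]; VV[3]=[0, 1, 0, 5]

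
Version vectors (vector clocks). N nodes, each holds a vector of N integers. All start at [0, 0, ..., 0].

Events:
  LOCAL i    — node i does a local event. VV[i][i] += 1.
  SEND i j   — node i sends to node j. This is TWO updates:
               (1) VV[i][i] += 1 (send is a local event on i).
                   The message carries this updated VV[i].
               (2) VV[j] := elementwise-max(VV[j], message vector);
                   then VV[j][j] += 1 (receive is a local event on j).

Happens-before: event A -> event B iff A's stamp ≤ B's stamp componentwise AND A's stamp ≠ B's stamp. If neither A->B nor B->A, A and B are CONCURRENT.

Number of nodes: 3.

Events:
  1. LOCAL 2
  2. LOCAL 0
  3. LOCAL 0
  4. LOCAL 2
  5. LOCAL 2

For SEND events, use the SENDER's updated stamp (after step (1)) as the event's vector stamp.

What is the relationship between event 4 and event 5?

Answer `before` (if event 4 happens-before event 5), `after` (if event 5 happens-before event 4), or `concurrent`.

Answer: before

Derivation:
Initial: VV[0]=[0, 0, 0]
Initial: VV[1]=[0, 0, 0]
Initial: VV[2]=[0, 0, 0]
Event 1: LOCAL 2: VV[2][2]++ -> VV[2]=[0, 0, 1]
Event 2: LOCAL 0: VV[0][0]++ -> VV[0]=[1, 0, 0]
Event 3: LOCAL 0: VV[0][0]++ -> VV[0]=[2, 0, 0]
Event 4: LOCAL 2: VV[2][2]++ -> VV[2]=[0, 0, 2]
Event 5: LOCAL 2: VV[2][2]++ -> VV[2]=[0, 0, 3]
Event 4 stamp: [0, 0, 2]
Event 5 stamp: [0, 0, 3]
[0, 0, 2] <= [0, 0, 3]? True
[0, 0, 3] <= [0, 0, 2]? False
Relation: before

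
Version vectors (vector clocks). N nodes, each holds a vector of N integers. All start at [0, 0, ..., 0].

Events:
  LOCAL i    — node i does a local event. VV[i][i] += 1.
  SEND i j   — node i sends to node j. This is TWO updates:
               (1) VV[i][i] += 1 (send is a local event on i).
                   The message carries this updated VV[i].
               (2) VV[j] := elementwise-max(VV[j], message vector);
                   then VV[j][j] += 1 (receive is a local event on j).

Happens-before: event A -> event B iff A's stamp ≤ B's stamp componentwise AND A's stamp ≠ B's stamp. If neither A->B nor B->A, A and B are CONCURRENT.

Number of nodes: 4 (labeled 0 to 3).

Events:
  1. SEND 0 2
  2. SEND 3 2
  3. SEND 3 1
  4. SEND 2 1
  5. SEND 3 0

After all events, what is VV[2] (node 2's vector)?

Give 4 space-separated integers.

Initial: VV[0]=[0, 0, 0, 0]
Initial: VV[1]=[0, 0, 0, 0]
Initial: VV[2]=[0, 0, 0, 0]
Initial: VV[3]=[0, 0, 0, 0]
Event 1: SEND 0->2: VV[0][0]++ -> VV[0]=[1, 0, 0, 0], msg_vec=[1, 0, 0, 0]; VV[2]=max(VV[2],msg_vec) then VV[2][2]++ -> VV[2]=[1, 0, 1, 0]
Event 2: SEND 3->2: VV[3][3]++ -> VV[3]=[0, 0, 0, 1], msg_vec=[0, 0, 0, 1]; VV[2]=max(VV[2],msg_vec) then VV[2][2]++ -> VV[2]=[1, 0, 2, 1]
Event 3: SEND 3->1: VV[3][3]++ -> VV[3]=[0, 0, 0, 2], msg_vec=[0, 0, 0, 2]; VV[1]=max(VV[1],msg_vec) then VV[1][1]++ -> VV[1]=[0, 1, 0, 2]
Event 4: SEND 2->1: VV[2][2]++ -> VV[2]=[1, 0, 3, 1], msg_vec=[1, 0, 3, 1]; VV[1]=max(VV[1],msg_vec) then VV[1][1]++ -> VV[1]=[1, 2, 3, 2]
Event 5: SEND 3->0: VV[3][3]++ -> VV[3]=[0, 0, 0, 3], msg_vec=[0, 0, 0, 3]; VV[0]=max(VV[0],msg_vec) then VV[0][0]++ -> VV[0]=[2, 0, 0, 3]
Final vectors: VV[0]=[2, 0, 0, 3]; VV[1]=[1, 2, 3, 2]; VV[2]=[1, 0, 3, 1]; VV[3]=[0, 0, 0, 3]

Answer: 1 0 3 1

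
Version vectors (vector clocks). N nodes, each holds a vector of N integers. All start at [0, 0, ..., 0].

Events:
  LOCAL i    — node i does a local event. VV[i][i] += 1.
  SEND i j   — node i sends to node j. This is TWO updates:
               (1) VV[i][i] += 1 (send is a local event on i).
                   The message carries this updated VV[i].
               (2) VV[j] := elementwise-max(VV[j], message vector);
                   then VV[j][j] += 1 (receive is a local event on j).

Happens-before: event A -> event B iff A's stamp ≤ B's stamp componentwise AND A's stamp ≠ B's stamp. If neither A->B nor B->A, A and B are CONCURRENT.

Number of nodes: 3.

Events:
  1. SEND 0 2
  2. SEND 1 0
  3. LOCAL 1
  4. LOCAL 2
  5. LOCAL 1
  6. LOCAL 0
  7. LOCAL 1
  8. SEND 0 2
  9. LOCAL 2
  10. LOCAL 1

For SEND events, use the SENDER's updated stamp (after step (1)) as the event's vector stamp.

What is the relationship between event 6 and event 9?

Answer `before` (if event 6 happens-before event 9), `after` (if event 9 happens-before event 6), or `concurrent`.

Initial: VV[0]=[0, 0, 0]
Initial: VV[1]=[0, 0, 0]
Initial: VV[2]=[0, 0, 0]
Event 1: SEND 0->2: VV[0][0]++ -> VV[0]=[1, 0, 0], msg_vec=[1, 0, 0]; VV[2]=max(VV[2],msg_vec) then VV[2][2]++ -> VV[2]=[1, 0, 1]
Event 2: SEND 1->0: VV[1][1]++ -> VV[1]=[0, 1, 0], msg_vec=[0, 1, 0]; VV[0]=max(VV[0],msg_vec) then VV[0][0]++ -> VV[0]=[2, 1, 0]
Event 3: LOCAL 1: VV[1][1]++ -> VV[1]=[0, 2, 0]
Event 4: LOCAL 2: VV[2][2]++ -> VV[2]=[1, 0, 2]
Event 5: LOCAL 1: VV[1][1]++ -> VV[1]=[0, 3, 0]
Event 6: LOCAL 0: VV[0][0]++ -> VV[0]=[3, 1, 0]
Event 7: LOCAL 1: VV[1][1]++ -> VV[1]=[0, 4, 0]
Event 8: SEND 0->2: VV[0][0]++ -> VV[0]=[4, 1, 0], msg_vec=[4, 1, 0]; VV[2]=max(VV[2],msg_vec) then VV[2][2]++ -> VV[2]=[4, 1, 3]
Event 9: LOCAL 2: VV[2][2]++ -> VV[2]=[4, 1, 4]
Event 10: LOCAL 1: VV[1][1]++ -> VV[1]=[0, 5, 0]
Event 6 stamp: [3, 1, 0]
Event 9 stamp: [4, 1, 4]
[3, 1, 0] <= [4, 1, 4]? True
[4, 1, 4] <= [3, 1, 0]? False
Relation: before

Answer: before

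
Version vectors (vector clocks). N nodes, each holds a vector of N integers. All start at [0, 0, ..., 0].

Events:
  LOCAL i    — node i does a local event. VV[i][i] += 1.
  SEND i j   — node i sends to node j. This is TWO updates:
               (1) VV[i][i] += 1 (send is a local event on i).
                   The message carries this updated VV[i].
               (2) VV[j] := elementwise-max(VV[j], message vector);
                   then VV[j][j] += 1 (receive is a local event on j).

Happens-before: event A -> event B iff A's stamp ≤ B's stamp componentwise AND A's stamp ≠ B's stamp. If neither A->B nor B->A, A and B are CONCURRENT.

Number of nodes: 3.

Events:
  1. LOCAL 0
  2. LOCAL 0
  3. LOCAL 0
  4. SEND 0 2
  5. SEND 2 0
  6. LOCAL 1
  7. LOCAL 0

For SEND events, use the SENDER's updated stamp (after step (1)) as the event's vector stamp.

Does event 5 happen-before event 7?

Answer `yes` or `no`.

Initial: VV[0]=[0, 0, 0]
Initial: VV[1]=[0, 0, 0]
Initial: VV[2]=[0, 0, 0]
Event 1: LOCAL 0: VV[0][0]++ -> VV[0]=[1, 0, 0]
Event 2: LOCAL 0: VV[0][0]++ -> VV[0]=[2, 0, 0]
Event 3: LOCAL 0: VV[0][0]++ -> VV[0]=[3, 0, 0]
Event 4: SEND 0->2: VV[0][0]++ -> VV[0]=[4, 0, 0], msg_vec=[4, 0, 0]; VV[2]=max(VV[2],msg_vec) then VV[2][2]++ -> VV[2]=[4, 0, 1]
Event 5: SEND 2->0: VV[2][2]++ -> VV[2]=[4, 0, 2], msg_vec=[4, 0, 2]; VV[0]=max(VV[0],msg_vec) then VV[0][0]++ -> VV[0]=[5, 0, 2]
Event 6: LOCAL 1: VV[1][1]++ -> VV[1]=[0, 1, 0]
Event 7: LOCAL 0: VV[0][0]++ -> VV[0]=[6, 0, 2]
Event 5 stamp: [4, 0, 2]
Event 7 stamp: [6, 0, 2]
[4, 0, 2] <= [6, 0, 2]? True. Equal? False. Happens-before: True

Answer: yes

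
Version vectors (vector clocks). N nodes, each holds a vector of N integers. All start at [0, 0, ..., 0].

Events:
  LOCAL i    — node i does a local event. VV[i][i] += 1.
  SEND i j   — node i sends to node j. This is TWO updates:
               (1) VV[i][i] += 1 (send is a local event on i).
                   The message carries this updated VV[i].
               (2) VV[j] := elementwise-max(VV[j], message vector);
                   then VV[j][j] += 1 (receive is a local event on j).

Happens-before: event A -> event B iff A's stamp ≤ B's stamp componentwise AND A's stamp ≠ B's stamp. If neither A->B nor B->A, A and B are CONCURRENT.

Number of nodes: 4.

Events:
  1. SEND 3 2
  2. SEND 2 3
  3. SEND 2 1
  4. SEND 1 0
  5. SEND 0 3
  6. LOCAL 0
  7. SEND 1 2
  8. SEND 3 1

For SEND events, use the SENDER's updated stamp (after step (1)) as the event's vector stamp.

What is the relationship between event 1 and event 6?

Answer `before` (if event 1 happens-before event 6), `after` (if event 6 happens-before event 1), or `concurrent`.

Answer: before

Derivation:
Initial: VV[0]=[0, 0, 0, 0]
Initial: VV[1]=[0, 0, 0, 0]
Initial: VV[2]=[0, 0, 0, 0]
Initial: VV[3]=[0, 0, 0, 0]
Event 1: SEND 3->2: VV[3][3]++ -> VV[3]=[0, 0, 0, 1], msg_vec=[0, 0, 0, 1]; VV[2]=max(VV[2],msg_vec) then VV[2][2]++ -> VV[2]=[0, 0, 1, 1]
Event 2: SEND 2->3: VV[2][2]++ -> VV[2]=[0, 0, 2, 1], msg_vec=[0, 0, 2, 1]; VV[3]=max(VV[3],msg_vec) then VV[3][3]++ -> VV[3]=[0, 0, 2, 2]
Event 3: SEND 2->1: VV[2][2]++ -> VV[2]=[0, 0, 3, 1], msg_vec=[0, 0, 3, 1]; VV[1]=max(VV[1],msg_vec) then VV[1][1]++ -> VV[1]=[0, 1, 3, 1]
Event 4: SEND 1->0: VV[1][1]++ -> VV[1]=[0, 2, 3, 1], msg_vec=[0, 2, 3, 1]; VV[0]=max(VV[0],msg_vec) then VV[0][0]++ -> VV[0]=[1, 2, 3, 1]
Event 5: SEND 0->3: VV[0][0]++ -> VV[0]=[2, 2, 3, 1], msg_vec=[2, 2, 3, 1]; VV[3]=max(VV[3],msg_vec) then VV[3][3]++ -> VV[3]=[2, 2, 3, 3]
Event 6: LOCAL 0: VV[0][0]++ -> VV[0]=[3, 2, 3, 1]
Event 7: SEND 1->2: VV[1][1]++ -> VV[1]=[0, 3, 3, 1], msg_vec=[0, 3, 3, 1]; VV[2]=max(VV[2],msg_vec) then VV[2][2]++ -> VV[2]=[0, 3, 4, 1]
Event 8: SEND 3->1: VV[3][3]++ -> VV[3]=[2, 2, 3, 4], msg_vec=[2, 2, 3, 4]; VV[1]=max(VV[1],msg_vec) then VV[1][1]++ -> VV[1]=[2, 4, 3, 4]
Event 1 stamp: [0, 0, 0, 1]
Event 6 stamp: [3, 2, 3, 1]
[0, 0, 0, 1] <= [3, 2, 3, 1]? True
[3, 2, 3, 1] <= [0, 0, 0, 1]? False
Relation: before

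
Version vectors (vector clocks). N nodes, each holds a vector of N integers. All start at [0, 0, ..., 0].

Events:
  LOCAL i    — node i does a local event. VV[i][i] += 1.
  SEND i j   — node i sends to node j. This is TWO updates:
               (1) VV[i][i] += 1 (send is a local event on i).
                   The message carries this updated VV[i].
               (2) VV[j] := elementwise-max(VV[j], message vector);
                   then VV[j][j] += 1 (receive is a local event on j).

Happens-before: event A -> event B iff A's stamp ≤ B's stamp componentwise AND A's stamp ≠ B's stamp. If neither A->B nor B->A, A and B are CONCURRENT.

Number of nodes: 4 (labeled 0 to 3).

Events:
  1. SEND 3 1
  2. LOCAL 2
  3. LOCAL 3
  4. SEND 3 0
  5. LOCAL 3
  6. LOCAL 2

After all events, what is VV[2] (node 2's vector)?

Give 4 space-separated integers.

Answer: 0 0 2 0

Derivation:
Initial: VV[0]=[0, 0, 0, 0]
Initial: VV[1]=[0, 0, 0, 0]
Initial: VV[2]=[0, 0, 0, 0]
Initial: VV[3]=[0, 0, 0, 0]
Event 1: SEND 3->1: VV[3][3]++ -> VV[3]=[0, 0, 0, 1], msg_vec=[0, 0, 0, 1]; VV[1]=max(VV[1],msg_vec) then VV[1][1]++ -> VV[1]=[0, 1, 0, 1]
Event 2: LOCAL 2: VV[2][2]++ -> VV[2]=[0, 0, 1, 0]
Event 3: LOCAL 3: VV[3][3]++ -> VV[3]=[0, 0, 0, 2]
Event 4: SEND 3->0: VV[3][3]++ -> VV[3]=[0, 0, 0, 3], msg_vec=[0, 0, 0, 3]; VV[0]=max(VV[0],msg_vec) then VV[0][0]++ -> VV[0]=[1, 0, 0, 3]
Event 5: LOCAL 3: VV[3][3]++ -> VV[3]=[0, 0, 0, 4]
Event 6: LOCAL 2: VV[2][2]++ -> VV[2]=[0, 0, 2, 0]
Final vectors: VV[0]=[1, 0, 0, 3]; VV[1]=[0, 1, 0, 1]; VV[2]=[0, 0, 2, 0]; VV[3]=[0, 0, 0, 4]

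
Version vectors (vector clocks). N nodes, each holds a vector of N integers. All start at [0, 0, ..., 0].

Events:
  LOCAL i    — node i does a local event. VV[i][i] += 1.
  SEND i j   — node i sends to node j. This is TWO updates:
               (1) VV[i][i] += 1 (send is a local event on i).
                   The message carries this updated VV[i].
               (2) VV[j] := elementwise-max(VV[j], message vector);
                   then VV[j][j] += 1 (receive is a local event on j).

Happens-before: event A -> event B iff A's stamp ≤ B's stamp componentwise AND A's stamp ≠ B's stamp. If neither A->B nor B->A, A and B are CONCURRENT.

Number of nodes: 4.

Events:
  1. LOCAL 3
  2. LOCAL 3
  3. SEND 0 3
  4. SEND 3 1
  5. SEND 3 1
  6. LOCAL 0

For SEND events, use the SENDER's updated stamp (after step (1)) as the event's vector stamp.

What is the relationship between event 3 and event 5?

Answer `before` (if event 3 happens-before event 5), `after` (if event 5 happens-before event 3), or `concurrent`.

Answer: before

Derivation:
Initial: VV[0]=[0, 0, 0, 0]
Initial: VV[1]=[0, 0, 0, 0]
Initial: VV[2]=[0, 0, 0, 0]
Initial: VV[3]=[0, 0, 0, 0]
Event 1: LOCAL 3: VV[3][3]++ -> VV[3]=[0, 0, 0, 1]
Event 2: LOCAL 3: VV[3][3]++ -> VV[3]=[0, 0, 0, 2]
Event 3: SEND 0->3: VV[0][0]++ -> VV[0]=[1, 0, 0, 0], msg_vec=[1, 0, 0, 0]; VV[3]=max(VV[3],msg_vec) then VV[3][3]++ -> VV[3]=[1, 0, 0, 3]
Event 4: SEND 3->1: VV[3][3]++ -> VV[3]=[1, 0, 0, 4], msg_vec=[1, 0, 0, 4]; VV[1]=max(VV[1],msg_vec) then VV[1][1]++ -> VV[1]=[1, 1, 0, 4]
Event 5: SEND 3->1: VV[3][3]++ -> VV[3]=[1, 0, 0, 5], msg_vec=[1, 0, 0, 5]; VV[1]=max(VV[1],msg_vec) then VV[1][1]++ -> VV[1]=[1, 2, 0, 5]
Event 6: LOCAL 0: VV[0][0]++ -> VV[0]=[2, 0, 0, 0]
Event 3 stamp: [1, 0, 0, 0]
Event 5 stamp: [1, 0, 0, 5]
[1, 0, 0, 0] <= [1, 0, 0, 5]? True
[1, 0, 0, 5] <= [1, 0, 0, 0]? False
Relation: before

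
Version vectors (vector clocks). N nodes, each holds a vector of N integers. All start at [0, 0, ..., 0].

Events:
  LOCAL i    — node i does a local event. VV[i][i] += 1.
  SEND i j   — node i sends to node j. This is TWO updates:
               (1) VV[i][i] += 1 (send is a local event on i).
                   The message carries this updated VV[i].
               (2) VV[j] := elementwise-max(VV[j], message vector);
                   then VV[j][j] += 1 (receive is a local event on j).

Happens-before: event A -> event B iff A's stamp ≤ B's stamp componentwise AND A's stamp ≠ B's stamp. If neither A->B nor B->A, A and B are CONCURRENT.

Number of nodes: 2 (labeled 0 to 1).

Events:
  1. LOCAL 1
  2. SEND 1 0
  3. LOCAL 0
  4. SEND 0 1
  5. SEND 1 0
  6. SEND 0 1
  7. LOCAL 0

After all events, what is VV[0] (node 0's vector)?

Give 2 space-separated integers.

Initial: VV[0]=[0, 0]
Initial: VV[1]=[0, 0]
Event 1: LOCAL 1: VV[1][1]++ -> VV[1]=[0, 1]
Event 2: SEND 1->0: VV[1][1]++ -> VV[1]=[0, 2], msg_vec=[0, 2]; VV[0]=max(VV[0],msg_vec) then VV[0][0]++ -> VV[0]=[1, 2]
Event 3: LOCAL 0: VV[0][0]++ -> VV[0]=[2, 2]
Event 4: SEND 0->1: VV[0][0]++ -> VV[0]=[3, 2], msg_vec=[3, 2]; VV[1]=max(VV[1],msg_vec) then VV[1][1]++ -> VV[1]=[3, 3]
Event 5: SEND 1->0: VV[1][1]++ -> VV[1]=[3, 4], msg_vec=[3, 4]; VV[0]=max(VV[0],msg_vec) then VV[0][0]++ -> VV[0]=[4, 4]
Event 6: SEND 0->1: VV[0][0]++ -> VV[0]=[5, 4], msg_vec=[5, 4]; VV[1]=max(VV[1],msg_vec) then VV[1][1]++ -> VV[1]=[5, 5]
Event 7: LOCAL 0: VV[0][0]++ -> VV[0]=[6, 4]
Final vectors: VV[0]=[6, 4]; VV[1]=[5, 5]

Answer: 6 4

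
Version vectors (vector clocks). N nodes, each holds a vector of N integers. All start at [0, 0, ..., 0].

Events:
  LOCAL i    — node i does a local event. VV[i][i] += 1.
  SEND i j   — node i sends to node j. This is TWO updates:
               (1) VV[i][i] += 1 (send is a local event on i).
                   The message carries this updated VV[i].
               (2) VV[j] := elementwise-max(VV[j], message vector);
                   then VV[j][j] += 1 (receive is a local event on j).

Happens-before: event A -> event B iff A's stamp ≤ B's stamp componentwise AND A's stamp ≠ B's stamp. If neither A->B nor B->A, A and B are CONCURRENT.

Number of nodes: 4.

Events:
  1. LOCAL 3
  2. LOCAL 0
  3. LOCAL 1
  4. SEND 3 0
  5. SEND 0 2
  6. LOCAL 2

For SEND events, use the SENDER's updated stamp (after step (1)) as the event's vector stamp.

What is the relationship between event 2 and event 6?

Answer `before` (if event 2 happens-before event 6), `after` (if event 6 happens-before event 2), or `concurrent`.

Initial: VV[0]=[0, 0, 0, 0]
Initial: VV[1]=[0, 0, 0, 0]
Initial: VV[2]=[0, 0, 0, 0]
Initial: VV[3]=[0, 0, 0, 0]
Event 1: LOCAL 3: VV[3][3]++ -> VV[3]=[0, 0, 0, 1]
Event 2: LOCAL 0: VV[0][0]++ -> VV[0]=[1, 0, 0, 0]
Event 3: LOCAL 1: VV[1][1]++ -> VV[1]=[0, 1, 0, 0]
Event 4: SEND 3->0: VV[3][3]++ -> VV[3]=[0, 0, 0, 2], msg_vec=[0, 0, 0, 2]; VV[0]=max(VV[0],msg_vec) then VV[0][0]++ -> VV[0]=[2, 0, 0, 2]
Event 5: SEND 0->2: VV[0][0]++ -> VV[0]=[3, 0, 0, 2], msg_vec=[3, 0, 0, 2]; VV[2]=max(VV[2],msg_vec) then VV[2][2]++ -> VV[2]=[3, 0, 1, 2]
Event 6: LOCAL 2: VV[2][2]++ -> VV[2]=[3, 0, 2, 2]
Event 2 stamp: [1, 0, 0, 0]
Event 6 stamp: [3, 0, 2, 2]
[1, 0, 0, 0] <= [3, 0, 2, 2]? True
[3, 0, 2, 2] <= [1, 0, 0, 0]? False
Relation: before

Answer: before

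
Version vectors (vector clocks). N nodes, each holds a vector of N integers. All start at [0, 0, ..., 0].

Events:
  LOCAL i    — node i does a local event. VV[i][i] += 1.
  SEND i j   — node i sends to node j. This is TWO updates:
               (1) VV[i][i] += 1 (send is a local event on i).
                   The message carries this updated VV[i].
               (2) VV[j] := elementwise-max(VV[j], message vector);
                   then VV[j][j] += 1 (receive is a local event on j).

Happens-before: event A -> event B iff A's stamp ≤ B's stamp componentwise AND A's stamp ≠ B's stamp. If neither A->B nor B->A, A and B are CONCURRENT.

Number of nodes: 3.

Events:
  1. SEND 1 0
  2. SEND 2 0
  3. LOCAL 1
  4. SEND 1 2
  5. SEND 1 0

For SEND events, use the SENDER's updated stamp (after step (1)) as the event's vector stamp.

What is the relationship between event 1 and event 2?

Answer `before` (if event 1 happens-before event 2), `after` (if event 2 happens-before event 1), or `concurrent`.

Initial: VV[0]=[0, 0, 0]
Initial: VV[1]=[0, 0, 0]
Initial: VV[2]=[0, 0, 0]
Event 1: SEND 1->0: VV[1][1]++ -> VV[1]=[0, 1, 0], msg_vec=[0, 1, 0]; VV[0]=max(VV[0],msg_vec) then VV[0][0]++ -> VV[0]=[1, 1, 0]
Event 2: SEND 2->0: VV[2][2]++ -> VV[2]=[0, 0, 1], msg_vec=[0, 0, 1]; VV[0]=max(VV[0],msg_vec) then VV[0][0]++ -> VV[0]=[2, 1, 1]
Event 3: LOCAL 1: VV[1][1]++ -> VV[1]=[0, 2, 0]
Event 4: SEND 1->2: VV[1][1]++ -> VV[1]=[0, 3, 0], msg_vec=[0, 3, 0]; VV[2]=max(VV[2],msg_vec) then VV[2][2]++ -> VV[2]=[0, 3, 2]
Event 5: SEND 1->0: VV[1][1]++ -> VV[1]=[0, 4, 0], msg_vec=[0, 4, 0]; VV[0]=max(VV[0],msg_vec) then VV[0][0]++ -> VV[0]=[3, 4, 1]
Event 1 stamp: [0, 1, 0]
Event 2 stamp: [0, 0, 1]
[0, 1, 0] <= [0, 0, 1]? False
[0, 0, 1] <= [0, 1, 0]? False
Relation: concurrent

Answer: concurrent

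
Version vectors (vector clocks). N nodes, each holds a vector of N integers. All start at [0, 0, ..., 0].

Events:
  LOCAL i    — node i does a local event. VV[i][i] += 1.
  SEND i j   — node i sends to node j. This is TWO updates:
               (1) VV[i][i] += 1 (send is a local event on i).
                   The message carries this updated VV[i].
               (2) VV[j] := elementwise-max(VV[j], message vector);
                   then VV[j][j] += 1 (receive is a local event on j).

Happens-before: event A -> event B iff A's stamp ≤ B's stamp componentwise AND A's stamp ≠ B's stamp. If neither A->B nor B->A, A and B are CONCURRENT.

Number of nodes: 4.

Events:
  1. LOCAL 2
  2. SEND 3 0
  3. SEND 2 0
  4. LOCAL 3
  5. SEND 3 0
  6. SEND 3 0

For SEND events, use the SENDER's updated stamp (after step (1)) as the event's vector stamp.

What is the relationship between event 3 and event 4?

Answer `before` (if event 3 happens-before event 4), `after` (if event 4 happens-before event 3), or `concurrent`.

Initial: VV[0]=[0, 0, 0, 0]
Initial: VV[1]=[0, 0, 0, 0]
Initial: VV[2]=[0, 0, 0, 0]
Initial: VV[3]=[0, 0, 0, 0]
Event 1: LOCAL 2: VV[2][2]++ -> VV[2]=[0, 0, 1, 0]
Event 2: SEND 3->0: VV[3][3]++ -> VV[3]=[0, 0, 0, 1], msg_vec=[0, 0, 0, 1]; VV[0]=max(VV[0],msg_vec) then VV[0][0]++ -> VV[0]=[1, 0, 0, 1]
Event 3: SEND 2->0: VV[2][2]++ -> VV[2]=[0, 0, 2, 0], msg_vec=[0, 0, 2, 0]; VV[0]=max(VV[0],msg_vec) then VV[0][0]++ -> VV[0]=[2, 0, 2, 1]
Event 4: LOCAL 3: VV[3][3]++ -> VV[3]=[0, 0, 0, 2]
Event 5: SEND 3->0: VV[3][3]++ -> VV[3]=[0, 0, 0, 3], msg_vec=[0, 0, 0, 3]; VV[0]=max(VV[0],msg_vec) then VV[0][0]++ -> VV[0]=[3, 0, 2, 3]
Event 6: SEND 3->0: VV[3][3]++ -> VV[3]=[0, 0, 0, 4], msg_vec=[0, 0, 0, 4]; VV[0]=max(VV[0],msg_vec) then VV[0][0]++ -> VV[0]=[4, 0, 2, 4]
Event 3 stamp: [0, 0, 2, 0]
Event 4 stamp: [0, 0, 0, 2]
[0, 0, 2, 0] <= [0, 0, 0, 2]? False
[0, 0, 0, 2] <= [0, 0, 2, 0]? False
Relation: concurrent

Answer: concurrent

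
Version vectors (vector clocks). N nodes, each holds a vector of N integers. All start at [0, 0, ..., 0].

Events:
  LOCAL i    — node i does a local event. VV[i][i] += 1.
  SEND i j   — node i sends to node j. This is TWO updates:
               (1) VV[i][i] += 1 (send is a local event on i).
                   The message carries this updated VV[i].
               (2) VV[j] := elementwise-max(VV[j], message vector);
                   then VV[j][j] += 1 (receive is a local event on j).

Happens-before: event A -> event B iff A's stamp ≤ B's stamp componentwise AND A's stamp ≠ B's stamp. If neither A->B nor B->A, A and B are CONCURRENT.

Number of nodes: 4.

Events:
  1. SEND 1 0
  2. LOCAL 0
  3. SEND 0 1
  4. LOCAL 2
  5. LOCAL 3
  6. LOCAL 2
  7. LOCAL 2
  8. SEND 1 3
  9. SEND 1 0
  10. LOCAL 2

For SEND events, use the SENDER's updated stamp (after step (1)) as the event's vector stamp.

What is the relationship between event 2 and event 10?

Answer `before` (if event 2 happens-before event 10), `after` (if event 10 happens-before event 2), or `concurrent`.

Answer: concurrent

Derivation:
Initial: VV[0]=[0, 0, 0, 0]
Initial: VV[1]=[0, 0, 0, 0]
Initial: VV[2]=[0, 0, 0, 0]
Initial: VV[3]=[0, 0, 0, 0]
Event 1: SEND 1->0: VV[1][1]++ -> VV[1]=[0, 1, 0, 0], msg_vec=[0, 1, 0, 0]; VV[0]=max(VV[0],msg_vec) then VV[0][0]++ -> VV[0]=[1, 1, 0, 0]
Event 2: LOCAL 0: VV[0][0]++ -> VV[0]=[2, 1, 0, 0]
Event 3: SEND 0->1: VV[0][0]++ -> VV[0]=[3, 1, 0, 0], msg_vec=[3, 1, 0, 0]; VV[1]=max(VV[1],msg_vec) then VV[1][1]++ -> VV[1]=[3, 2, 0, 0]
Event 4: LOCAL 2: VV[2][2]++ -> VV[2]=[0, 0, 1, 0]
Event 5: LOCAL 3: VV[3][3]++ -> VV[3]=[0, 0, 0, 1]
Event 6: LOCAL 2: VV[2][2]++ -> VV[2]=[0, 0, 2, 0]
Event 7: LOCAL 2: VV[2][2]++ -> VV[2]=[0, 0, 3, 0]
Event 8: SEND 1->3: VV[1][1]++ -> VV[1]=[3, 3, 0, 0], msg_vec=[3, 3, 0, 0]; VV[3]=max(VV[3],msg_vec) then VV[3][3]++ -> VV[3]=[3, 3, 0, 2]
Event 9: SEND 1->0: VV[1][1]++ -> VV[1]=[3, 4, 0, 0], msg_vec=[3, 4, 0, 0]; VV[0]=max(VV[0],msg_vec) then VV[0][0]++ -> VV[0]=[4, 4, 0, 0]
Event 10: LOCAL 2: VV[2][2]++ -> VV[2]=[0, 0, 4, 0]
Event 2 stamp: [2, 1, 0, 0]
Event 10 stamp: [0, 0, 4, 0]
[2, 1, 0, 0] <= [0, 0, 4, 0]? False
[0, 0, 4, 0] <= [2, 1, 0, 0]? False
Relation: concurrent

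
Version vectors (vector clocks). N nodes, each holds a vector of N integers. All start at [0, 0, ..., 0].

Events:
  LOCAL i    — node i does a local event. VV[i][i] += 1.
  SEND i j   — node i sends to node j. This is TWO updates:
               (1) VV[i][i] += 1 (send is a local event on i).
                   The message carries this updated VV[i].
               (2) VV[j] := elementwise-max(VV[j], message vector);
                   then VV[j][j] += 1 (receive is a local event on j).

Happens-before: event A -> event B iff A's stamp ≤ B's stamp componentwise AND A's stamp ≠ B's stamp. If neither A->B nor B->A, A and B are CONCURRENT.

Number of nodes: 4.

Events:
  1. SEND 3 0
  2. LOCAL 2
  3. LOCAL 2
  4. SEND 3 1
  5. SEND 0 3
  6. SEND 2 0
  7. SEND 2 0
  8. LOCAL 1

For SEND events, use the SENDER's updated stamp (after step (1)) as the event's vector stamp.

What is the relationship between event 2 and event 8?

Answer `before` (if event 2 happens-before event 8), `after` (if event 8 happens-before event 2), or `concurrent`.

Answer: concurrent

Derivation:
Initial: VV[0]=[0, 0, 0, 0]
Initial: VV[1]=[0, 0, 0, 0]
Initial: VV[2]=[0, 0, 0, 0]
Initial: VV[3]=[0, 0, 0, 0]
Event 1: SEND 3->0: VV[3][3]++ -> VV[3]=[0, 0, 0, 1], msg_vec=[0, 0, 0, 1]; VV[0]=max(VV[0],msg_vec) then VV[0][0]++ -> VV[0]=[1, 0, 0, 1]
Event 2: LOCAL 2: VV[2][2]++ -> VV[2]=[0, 0, 1, 0]
Event 3: LOCAL 2: VV[2][2]++ -> VV[2]=[0, 0, 2, 0]
Event 4: SEND 3->1: VV[3][3]++ -> VV[3]=[0, 0, 0, 2], msg_vec=[0, 0, 0, 2]; VV[1]=max(VV[1],msg_vec) then VV[1][1]++ -> VV[1]=[0, 1, 0, 2]
Event 5: SEND 0->3: VV[0][0]++ -> VV[0]=[2, 0, 0, 1], msg_vec=[2, 0, 0, 1]; VV[3]=max(VV[3],msg_vec) then VV[3][3]++ -> VV[3]=[2, 0, 0, 3]
Event 6: SEND 2->0: VV[2][2]++ -> VV[2]=[0, 0, 3, 0], msg_vec=[0, 0, 3, 0]; VV[0]=max(VV[0],msg_vec) then VV[0][0]++ -> VV[0]=[3, 0, 3, 1]
Event 7: SEND 2->0: VV[2][2]++ -> VV[2]=[0, 0, 4, 0], msg_vec=[0, 0, 4, 0]; VV[0]=max(VV[0],msg_vec) then VV[0][0]++ -> VV[0]=[4, 0, 4, 1]
Event 8: LOCAL 1: VV[1][1]++ -> VV[1]=[0, 2, 0, 2]
Event 2 stamp: [0, 0, 1, 0]
Event 8 stamp: [0, 2, 0, 2]
[0, 0, 1, 0] <= [0, 2, 0, 2]? False
[0, 2, 0, 2] <= [0, 0, 1, 0]? False
Relation: concurrent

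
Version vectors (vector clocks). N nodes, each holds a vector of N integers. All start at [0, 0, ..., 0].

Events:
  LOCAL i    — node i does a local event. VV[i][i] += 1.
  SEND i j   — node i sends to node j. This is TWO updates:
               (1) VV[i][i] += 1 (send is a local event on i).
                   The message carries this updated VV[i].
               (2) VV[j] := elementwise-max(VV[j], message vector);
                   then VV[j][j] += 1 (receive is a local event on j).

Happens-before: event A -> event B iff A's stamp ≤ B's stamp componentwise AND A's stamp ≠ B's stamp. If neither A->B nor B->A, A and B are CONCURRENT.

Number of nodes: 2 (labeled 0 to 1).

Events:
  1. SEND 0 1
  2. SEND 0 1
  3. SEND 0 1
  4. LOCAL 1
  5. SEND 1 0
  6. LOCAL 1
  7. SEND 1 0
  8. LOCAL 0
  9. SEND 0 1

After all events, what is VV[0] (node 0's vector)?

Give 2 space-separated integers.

Initial: VV[0]=[0, 0]
Initial: VV[1]=[0, 0]
Event 1: SEND 0->1: VV[0][0]++ -> VV[0]=[1, 0], msg_vec=[1, 0]; VV[1]=max(VV[1],msg_vec) then VV[1][1]++ -> VV[1]=[1, 1]
Event 2: SEND 0->1: VV[0][0]++ -> VV[0]=[2, 0], msg_vec=[2, 0]; VV[1]=max(VV[1],msg_vec) then VV[1][1]++ -> VV[1]=[2, 2]
Event 3: SEND 0->1: VV[0][0]++ -> VV[0]=[3, 0], msg_vec=[3, 0]; VV[1]=max(VV[1],msg_vec) then VV[1][1]++ -> VV[1]=[3, 3]
Event 4: LOCAL 1: VV[1][1]++ -> VV[1]=[3, 4]
Event 5: SEND 1->0: VV[1][1]++ -> VV[1]=[3, 5], msg_vec=[3, 5]; VV[0]=max(VV[0],msg_vec) then VV[0][0]++ -> VV[0]=[4, 5]
Event 6: LOCAL 1: VV[1][1]++ -> VV[1]=[3, 6]
Event 7: SEND 1->0: VV[1][1]++ -> VV[1]=[3, 7], msg_vec=[3, 7]; VV[0]=max(VV[0],msg_vec) then VV[0][0]++ -> VV[0]=[5, 7]
Event 8: LOCAL 0: VV[0][0]++ -> VV[0]=[6, 7]
Event 9: SEND 0->1: VV[0][0]++ -> VV[0]=[7, 7], msg_vec=[7, 7]; VV[1]=max(VV[1],msg_vec) then VV[1][1]++ -> VV[1]=[7, 8]
Final vectors: VV[0]=[7, 7]; VV[1]=[7, 8]

Answer: 7 7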